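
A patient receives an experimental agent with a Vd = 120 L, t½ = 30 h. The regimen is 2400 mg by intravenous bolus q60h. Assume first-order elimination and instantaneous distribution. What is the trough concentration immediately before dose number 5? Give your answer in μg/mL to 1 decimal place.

6.6 μg/mL

f = (1/2)^(τ/t½) = (1/2)^(60/30) ≈ 0.2500.
C₀ = D/Vd = 2400/120 ≈ 20.000 μg/mL.
Before the 5th dose, 4 doses have been given. Superposition: Cmin = C₀·(f + f² + … + f^4).
≈ 20.000 × (0.2500 + 0.0625 + 0.0156 + 0.0039) ≈ 20.000 × 0.3320 ≈ 6.640 μg/mL.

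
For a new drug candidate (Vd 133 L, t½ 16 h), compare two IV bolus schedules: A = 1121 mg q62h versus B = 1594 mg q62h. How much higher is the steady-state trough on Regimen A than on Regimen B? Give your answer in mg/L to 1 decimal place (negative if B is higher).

Regimen A: f = (1/2)^(62/16) ≈ 0.0682; Cmin,ss = (1121/133)·f/(1−f) ≈ 0.617 mg/L.
Regimen B: f = (1/2)^(62/16) ≈ 0.0682; Cmin,ss = (1594/133)·f/(1−f) ≈ 0.877 mg/L.
Difference ≈ 0.617 − 0.877 ≈ -0.260 mg/L.

-0.3 mg/L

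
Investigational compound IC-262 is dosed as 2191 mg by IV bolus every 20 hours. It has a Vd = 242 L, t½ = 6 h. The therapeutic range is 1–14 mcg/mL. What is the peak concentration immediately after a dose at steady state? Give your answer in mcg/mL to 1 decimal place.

Over one 20-h interval, 20/6 ≈ 3.3333 half-lives elapse, leaving f ≈ 0.0992 of each dose.
Accumulation ratio R = 1/(1 − f) ≈ 1/0.9008 ≈ 1.1101.
Single-dose peak C₀ = D/Vd = 2191/242 ≈ 9.054 mcg/mL.
Steady-state peak Cmax,ss = C₀·R ≈ 9.054 × 1.1101 ≈ 10.051 mcg/mL.
Peak 10.1 mcg/mL vs MTC 14 mcg/mL: below toxic threshold.

10.1 mcg/mL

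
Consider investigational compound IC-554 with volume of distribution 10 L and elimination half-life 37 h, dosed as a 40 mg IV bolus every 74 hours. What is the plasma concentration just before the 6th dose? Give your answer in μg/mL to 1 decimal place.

f = (1/2)^(τ/t½) = (1/2)^(74/37) ≈ 0.2500.
C₀ = D/Vd = 40/10 ≈ 4.000 μg/mL.
Before the 6th dose, 5 doses have been given. Superposition: Cmin = C₀·(f + f² + … + f^5).
≈ 4.000 × (0.2500 + 0.0625 + 0.0156 + 0.0039 + 0.0010) ≈ 4.000 × 0.3330 ≈ 1.332 μg/mL.

1.3 μg/mL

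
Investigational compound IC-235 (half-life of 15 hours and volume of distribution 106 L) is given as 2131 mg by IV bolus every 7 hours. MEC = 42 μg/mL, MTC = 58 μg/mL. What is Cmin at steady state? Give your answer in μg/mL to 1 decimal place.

52.6 μg/mL

k = ln2/t½ = ln2/15 ≈ 0.046210 h⁻¹; fraction remaining f = e^(−kτ) = e^(−0.046210×7) ≈ 0.7236.
At steady state, accumulation factor R = 1/(1 − e^(−kτ)) ≈ 3.6179.
Each bolus raises the concentration by D/Vd = 2131/106 ≈ 20.104 μg/mL.
Steady-state peak Cmax,ss = C₀·R ≈ 20.104 × 3.6179 ≈ 72.734 μg/mL.
Steady-state trough Cmin,ss = Cmax,ss·f ≈ 72.734 × 0.7236 ≈ 52.630 μg/mL.
Trough 52.6 μg/mL vs MEC 42 μg/mL: adequate.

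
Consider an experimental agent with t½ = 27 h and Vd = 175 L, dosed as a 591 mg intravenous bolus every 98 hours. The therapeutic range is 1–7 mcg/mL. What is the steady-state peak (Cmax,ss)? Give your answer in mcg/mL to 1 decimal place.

3.7 mcg/mL

Over one 98-h interval, 98/27 ≈ 3.6296 half-lives elapse, leaving f ≈ 0.0808 of each dose.
At steady state, accumulation factor R = 1/(1 − e^(−kτ)) ≈ 1.0879.
Single-dose peak C₀ = D/Vd = 591/175 ≈ 3.377 mcg/mL.
Cmax,ss = C₀/(1 − f) ≈ 3.377/0.9192 ≈ 3.674 mcg/mL.
Peak 3.7 mcg/mL vs MTC 7 mcg/mL: below toxic threshold.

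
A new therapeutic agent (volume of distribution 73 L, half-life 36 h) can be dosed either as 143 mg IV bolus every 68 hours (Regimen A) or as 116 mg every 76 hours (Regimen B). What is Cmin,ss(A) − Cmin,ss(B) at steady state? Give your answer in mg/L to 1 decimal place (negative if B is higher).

Regimen A: f = (1/2)^(68/36) ≈ 0.2700; Cmin,ss = (143/73)·f/(1−f) ≈ 0.725 mg/L.
Regimen B: f = (1/2)^(76/36) ≈ 0.2315; Cmin,ss = (116/73)·f/(1−f) ≈ 0.479 mg/L.
Difference ≈ 0.725 − 0.479 ≈ 0.246 mg/L.

0.2 mg/L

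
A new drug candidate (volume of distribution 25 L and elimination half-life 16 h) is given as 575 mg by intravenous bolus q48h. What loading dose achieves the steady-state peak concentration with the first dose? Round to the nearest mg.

657 mg

f = (1/2)^(48/16) ≈ 0.125000; accumulation ratio R = 1/(1−f) ≈ 1.14286.
Loading dose to hit Cmax,ss on first dose: D_load = D_maint·R ≈ 575 × 1.14286 ≈ 657.14 mg.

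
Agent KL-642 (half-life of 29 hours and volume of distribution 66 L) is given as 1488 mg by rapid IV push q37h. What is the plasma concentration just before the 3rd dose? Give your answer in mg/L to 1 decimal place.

13.2 mg/L

f = (1/2)^(τ/t½) = (1/2)^(37/29) ≈ 0.4130.
C₀ = D/Vd = 1488/66 ≈ 22.545 mg/L.
Before the 3rd dose, 2 doses have been given. Superposition: Cmin = C₀·(f + f²).
≈ 22.545 × (0.4130 + 0.1706) ≈ 22.545 × 0.5836 ≈ 13.157 mg/L.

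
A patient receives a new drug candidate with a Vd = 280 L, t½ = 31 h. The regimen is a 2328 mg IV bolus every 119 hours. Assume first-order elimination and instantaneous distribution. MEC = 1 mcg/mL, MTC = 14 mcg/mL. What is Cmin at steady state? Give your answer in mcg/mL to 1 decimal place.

0.6 mcg/mL

k = ln2/t½ = ln2/31 ≈ 0.022360 h⁻¹; fraction remaining f = e^(−kτ) = e^(−0.022360×119) ≈ 0.0699.
Each bolus raises the concentration by D/Vd = 2328/280 ≈ 8.314 mcg/mL.
Steady-state trough Cmin,ss = C₀·f/(1−f) ≈ 8.314 × 0.0699/0.9301 ≈ 0.625 mcg/mL.
Trough 0.6 mcg/mL vs MEC 1 mcg/mL: subtherapeutic.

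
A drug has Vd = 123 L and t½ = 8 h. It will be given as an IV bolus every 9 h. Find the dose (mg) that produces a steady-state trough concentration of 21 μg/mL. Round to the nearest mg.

3051 mg

τ/t½ = 9/8 ≈ 1.125, so f = (1/2)^(9/8) ≈ 0.458502.
Cmin,ss = (D/Vd)·f/(1−f), so D = Cmin,ss·Vd·(1−f)/f.
D = 21 × 123 × (1−f)/f ≈ 21 × 123 × 1.18102 ≈ 3050.57 mg.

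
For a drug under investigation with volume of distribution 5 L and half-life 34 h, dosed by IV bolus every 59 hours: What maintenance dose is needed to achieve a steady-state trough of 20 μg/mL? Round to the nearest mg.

τ/t½ = 59/34 ≈ 1.7353, so f = (1/2)^(59/34) ≈ 0.300348.
Cmin,ss = (D/Vd)·f/(1−f), so D = Cmin,ss·Vd·(1−f)/f.
D = 20 × 5 × (1−f)/f ≈ 20 × 5 × 2.32947 ≈ 232.95 mg.

233 mg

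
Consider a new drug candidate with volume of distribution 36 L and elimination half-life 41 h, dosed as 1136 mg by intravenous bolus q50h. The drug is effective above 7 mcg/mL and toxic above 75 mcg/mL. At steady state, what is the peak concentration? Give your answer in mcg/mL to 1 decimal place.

Over one 50-h interval, 50/41 ≈ 1.2195 half-lives elapse, leaving f ≈ 0.4294 of each dose.
At steady state, accumulation factor R = 1/(1 − e^(−kτ)) ≈ 1.7525.
Each bolus raises the concentration by D/Vd = 1136/36 ≈ 31.556 mcg/mL.
Steady-state peak Cmax,ss = C₀·R ≈ 31.556 × 1.7525 ≈ 55.302 mcg/mL.
Peak 55.3 mcg/mL vs MTC 75 mcg/mL: below toxic threshold.

55.3 mcg/mL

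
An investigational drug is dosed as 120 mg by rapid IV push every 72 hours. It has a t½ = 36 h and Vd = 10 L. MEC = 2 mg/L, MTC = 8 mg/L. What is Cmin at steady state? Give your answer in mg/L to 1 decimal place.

4.0 mg/L

τ = 72 h = 2 half-lives, so f = (1/2)^2 = 0.25.
At steady state, R = 1/(1 − 0.25) = 4/3.
Single-dose peak C₀ = D/Vd = 120/10 = 12 mg/L.
Steady-state peak Cmax,ss = C₀·R = 12 × 4/3 ≈ 16.000 mg/L.
Steady-state trough Cmin,ss = Cmax,ss·f ≈ 16.000 × 0.25 ≈ 4.000 mg/L.
Trough 4.0 mg/L vs MEC 2 mg/L: adequate.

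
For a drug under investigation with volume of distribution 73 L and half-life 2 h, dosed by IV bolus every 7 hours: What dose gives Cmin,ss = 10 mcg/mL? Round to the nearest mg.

7529 mg

τ/t½ = 7/2 ≈ 3.5, so f = (1/2)^(7/2) ≈ 0.088388.
Cmin,ss = (D/Vd)·f/(1−f), so D = Cmin,ss·Vd·(1−f)/f.
D = 10 × 73 × (1−f)/f ≈ 10 × 73 × 10.31375 ≈ 7529.04 mg.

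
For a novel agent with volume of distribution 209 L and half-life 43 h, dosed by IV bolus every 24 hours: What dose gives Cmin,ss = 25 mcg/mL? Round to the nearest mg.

τ/t½ = 24/43 ≈ 0.55814, so f = (1/2)^(24/43) ≈ 0.679177.
Cmin,ss = (D/Vd)·f/(1−f), so D = Cmin,ss·Vd·(1−f)/f.
D = 25 × 209 × (1−f)/f ≈ 25 × 209 × 0.47237 ≈ 2468.13 mg.

2468 mg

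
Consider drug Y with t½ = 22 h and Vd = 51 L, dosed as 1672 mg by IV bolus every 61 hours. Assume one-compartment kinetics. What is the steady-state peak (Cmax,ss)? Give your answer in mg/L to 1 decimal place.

k = ln2/t½ = ln2/22 ≈ 0.031507 h⁻¹; fraction remaining f = e^(−kτ) = e^(−0.031507×61) ≈ 0.1463.
At steady state, accumulation factor R = 1/(1 − e^(−kτ)) ≈ 1.1714.
Each bolus raises the concentration by D/Vd = 1672/51 ≈ 32.784 mg/L.
Steady-state peak Cmax,ss = C₀·R ≈ 32.784 × 1.1714 ≈ 38.403 mg/L.

38.4 mg/L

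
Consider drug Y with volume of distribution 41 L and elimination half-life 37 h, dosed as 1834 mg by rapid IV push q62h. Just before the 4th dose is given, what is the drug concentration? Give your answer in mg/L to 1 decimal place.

19.8 mg/L

f = (1/2)^(τ/t½) = (1/2)^(62/37) ≈ 0.3130.
C₀ = D/Vd = 1834/41 ≈ 44.732 mg/L.
Before the 4th dose, 3 doses have been given. Superposition: Cmin = C₀·(f + f² + … + f^3).
≈ 44.732 × (0.3130 + 0.0980 + 0.0307) ≈ 44.732 × 0.4417 ≈ 19.758 mg/L.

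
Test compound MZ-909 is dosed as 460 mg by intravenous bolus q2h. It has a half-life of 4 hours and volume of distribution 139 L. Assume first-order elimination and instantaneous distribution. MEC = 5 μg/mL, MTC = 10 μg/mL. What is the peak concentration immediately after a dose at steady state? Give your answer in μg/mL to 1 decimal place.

Over one 2-h interval, 2/4 ≈ 0.5 half-lives elapse, leaving f ≈ 0.7071 of each dose.
Accumulation ratio R = 1/(1 − f) ≈ 1/0.2929 ≈ 3.4141.
Each bolus raises the concentration by D/Vd = 460/139 ≈ 3.309 μg/mL.
Steady-state peak Cmax,ss = C₀·R ≈ 3.309 × 3.4141 ≈ 11.297 μg/mL.
Peak 11.3 μg/mL vs MTC 10 μg/mL: exceeds toxic threshold.

11.3 μg/mL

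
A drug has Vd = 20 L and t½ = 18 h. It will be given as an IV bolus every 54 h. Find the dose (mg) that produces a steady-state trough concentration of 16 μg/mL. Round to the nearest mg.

2240 mg

τ/t½ = 54/18 ≈ 3, so f = (1/2)^(54/18) ≈ 0.125000.
Cmin,ss = (D/Vd)·f/(1−f), so D = Cmin,ss·Vd·(1−f)/f.
D = 16 × 20 × (1−f)/f ≈ 16 × 20 × 7.00000 ≈ 2240.00 mg.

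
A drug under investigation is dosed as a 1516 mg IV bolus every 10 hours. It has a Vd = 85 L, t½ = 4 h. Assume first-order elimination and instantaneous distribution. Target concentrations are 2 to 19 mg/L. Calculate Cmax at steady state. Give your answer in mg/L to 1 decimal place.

Over one 10-h interval, 10/4 ≈ 2.5 half-lives elapse, leaving f ≈ 0.1768 of each dose.
Accumulation ratio R = 1/(1 − f) ≈ 1/0.8232 ≈ 1.2148.
Each bolus raises the concentration by D/Vd = 1516/85 ≈ 17.835 mg/L.
Steady-state peak Cmax,ss = C₀·R ≈ 17.835 × 1.2148 ≈ 21.666 mg/L.
Peak 21.7 mg/L vs MTC 19 mg/L: exceeds toxic threshold.

21.7 mg/L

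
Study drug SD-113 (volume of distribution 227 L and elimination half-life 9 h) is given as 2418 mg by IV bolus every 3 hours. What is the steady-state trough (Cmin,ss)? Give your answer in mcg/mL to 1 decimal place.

41.0 mcg/mL

Over one 3-h interval, 3/9 ≈ 0.33333 half-lives elapse, leaving f ≈ 0.7937 of each dose.
Accumulation ratio R = 1/(1 − f) ≈ 1/0.2063 ≈ 4.8473.
Single-dose peak C₀ = D/Vd = 2418/227 ≈ 10.652 mcg/mL.
Steady-state peak Cmax,ss = C₀·R ≈ 10.652 × 4.8473 ≈ 51.633 mcg/mL.
One interval later, Cmin,ss = Cmax,ss·e^(−kτ) ≈ 51.633 × 0.7937 ≈ 40.981 mcg/mL.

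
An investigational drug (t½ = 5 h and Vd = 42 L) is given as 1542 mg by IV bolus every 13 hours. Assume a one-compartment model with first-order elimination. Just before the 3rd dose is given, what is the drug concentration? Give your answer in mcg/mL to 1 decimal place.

7.1 mcg/mL

f = (1/2)^(τ/t½) = (1/2)^(13/5) ≈ 0.1649.
C₀ = D/Vd = 1542/42 ≈ 36.714 mcg/mL.
Before the 3rd dose, 2 doses have been given. Superposition: Cmin = C₀·(f + f²).
≈ 36.714 × (0.1649 + 0.0272) ≈ 36.714 × 0.1921 ≈ 7.053 mcg/mL.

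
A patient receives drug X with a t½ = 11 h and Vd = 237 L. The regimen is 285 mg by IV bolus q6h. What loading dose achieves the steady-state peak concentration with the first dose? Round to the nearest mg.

905 mg

f = (1/2)^(6/11) ≈ 0.685175; accumulation ratio R = 1/(1−f) ≈ 3.17637.
Loading dose to hit Cmax,ss on first dose: D_load = D_maint·R ≈ 285 × 3.17637 ≈ 905.27 mg.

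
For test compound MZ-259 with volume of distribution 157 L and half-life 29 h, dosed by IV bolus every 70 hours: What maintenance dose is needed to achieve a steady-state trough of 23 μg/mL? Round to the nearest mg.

τ/t½ = 70/29 ≈ 2.4138, so f = (1/2)^(70/29) ≈ 0.187662.
Cmin,ss = (D/Vd)·f/(1−f), so D = Cmin,ss·Vd·(1−f)/f.
D = 23 × 157 × (1−f)/f ≈ 23 × 157 × 4.32873 ≈ 15631.04 mg.

15631 mg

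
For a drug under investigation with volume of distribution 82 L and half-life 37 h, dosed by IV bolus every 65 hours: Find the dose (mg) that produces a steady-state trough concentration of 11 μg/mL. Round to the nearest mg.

2146 mg

τ/t½ = 65/37 ≈ 1.7568, so f = (1/2)^(65/37) ≈ 0.295913.
Cmin,ss = (D/Vd)·f/(1−f), so D = Cmin,ss·Vd·(1−f)/f.
D = 11 × 82 × (1−f)/f ≈ 11 × 82 × 2.37937 ≈ 2146.19 mg.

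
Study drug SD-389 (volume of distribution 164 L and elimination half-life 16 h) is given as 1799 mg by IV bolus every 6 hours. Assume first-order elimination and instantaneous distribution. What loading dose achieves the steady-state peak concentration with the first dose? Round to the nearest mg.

f = (1/2)^(6/16) ≈ 0.771105; accumulation ratio R = 1/(1−f) ≈ 4.36882.
Loading dose to hit Cmax,ss on first dose: D_load = D_maint·R ≈ 1799 × 4.36882 ≈ 7859.51 mg.

7860 mg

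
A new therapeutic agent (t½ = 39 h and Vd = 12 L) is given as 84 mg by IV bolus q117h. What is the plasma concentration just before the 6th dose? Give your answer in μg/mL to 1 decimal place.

1.0 μg/mL

f = (1/2)^(τ/t½) = (1/2)^(117/39) ≈ 0.1250.
C₀ = D/Vd = 84/12 ≈ 7.000 μg/mL.
Before the 6th dose, 5 doses have been given. Superposition: Cmin = C₀·(f + f² + … + f^5).
≈ 7.000 × (0.1250 + 0.0156 + 0.0020 + 0.0002 + 0.0000) ≈ 7.000 × 0.1428 ≈ 1.000 μg/mL.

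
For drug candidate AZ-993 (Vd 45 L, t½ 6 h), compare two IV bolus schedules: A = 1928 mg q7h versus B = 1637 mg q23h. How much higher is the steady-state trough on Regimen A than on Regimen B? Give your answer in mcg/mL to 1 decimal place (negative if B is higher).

31.7 mcg/mL

Regimen A: f = (1/2)^(7/6) ≈ 0.4454; Cmin,ss = (1928/45)·f/(1−f) ≈ 34.408 mcg/mL.
Regimen B: f = (1/2)^(23/6) ≈ 0.0702; Cmin,ss = (1637/45)·f/(1−f) ≈ 2.747 mcg/mL.
Difference ≈ 34.408 − 2.747 ≈ 31.661 mcg/mL.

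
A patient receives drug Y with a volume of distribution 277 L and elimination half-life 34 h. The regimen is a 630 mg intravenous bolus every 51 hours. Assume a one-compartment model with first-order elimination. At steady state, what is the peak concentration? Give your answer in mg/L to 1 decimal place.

3.5 mg/L

Over one 51-h interval, 51/34 ≈ 1.5 half-lives elapse, leaving f ≈ 0.3536 of each dose.
Accumulation ratio R = 1/(1 − f) ≈ 1/0.6464 ≈ 1.5470.
Each bolus raises the concentration by D/Vd = 630/277 ≈ 2.274 mg/L.
Steady-state peak Cmax,ss = C₀·R ≈ 2.274 × 1.5470 ≈ 3.518 mg/L.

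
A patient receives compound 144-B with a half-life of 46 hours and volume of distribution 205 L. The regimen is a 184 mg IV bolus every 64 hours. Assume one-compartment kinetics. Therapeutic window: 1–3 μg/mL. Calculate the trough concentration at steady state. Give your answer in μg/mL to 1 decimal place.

k = ln2/t½ = ln2/46 ≈ 0.015068 h⁻¹; fraction remaining f = e^(−kτ) = e^(−0.015068×64) ≈ 0.3812.
Single-dose peak C₀ = D/Vd = 184/205 ≈ 0.898 μg/mL.
Steady-state trough Cmin,ss = C₀·f/(1−f) ≈ 0.898 × 0.3812/0.6188 ≈ 0.553 μg/mL.
Trough 0.6 μg/mL vs MEC 1 μg/mL: subtherapeutic.

0.6 μg/mL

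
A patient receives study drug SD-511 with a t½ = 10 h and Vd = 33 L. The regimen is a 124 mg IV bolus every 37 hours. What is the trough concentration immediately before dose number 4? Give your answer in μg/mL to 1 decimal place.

f = (1/2)^(τ/t½) = (1/2)^(37/10) ≈ 0.0769.
C₀ = D/Vd = 124/33 ≈ 3.758 μg/mL.
Before the 4th dose, 3 doses have been given. Superposition: Cmin = C₀·(f + f² + … + f^3).
≈ 3.758 × (0.0769 + 0.0059 + 0.0005) ≈ 3.758 × 0.0833 ≈ 0.313 μg/mL.

0.3 μg/mL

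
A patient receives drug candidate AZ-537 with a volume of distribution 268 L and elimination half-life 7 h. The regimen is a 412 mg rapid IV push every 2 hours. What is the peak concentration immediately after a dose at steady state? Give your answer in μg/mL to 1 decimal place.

τ/t½ = 2/7 ≈ 0.28571, so fraction remaining f = (1/2)^(2/7) ≈ 0.8203.
At steady state, accumulation factor R = 1/(1 − e^(−kτ)) ≈ 5.5648.
Each bolus raises the concentration by D/Vd = 412/268 ≈ 1.537 μg/mL.
Steady-state peak Cmax,ss = C₀·R ≈ 1.537 × 5.5648 ≈ 8.553 μg/mL.

8.6 μg/mL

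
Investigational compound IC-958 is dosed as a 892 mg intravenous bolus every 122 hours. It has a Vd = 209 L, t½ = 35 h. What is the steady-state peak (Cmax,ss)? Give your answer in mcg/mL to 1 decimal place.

Over one 122-h interval, 122/35 ≈ 3.4857 half-lives elapse, leaving f ≈ 0.0893 of each dose.
At steady state, accumulation factor R = 1/(1 − e^(−kτ)) ≈ 1.0981.
Each bolus raises the concentration by D/Vd = 892/209 ≈ 4.268 mcg/mL.
Steady-state peak Cmax,ss = C₀·R ≈ 4.268 × 1.0981 ≈ 4.687 mcg/mL.

4.7 mcg/mL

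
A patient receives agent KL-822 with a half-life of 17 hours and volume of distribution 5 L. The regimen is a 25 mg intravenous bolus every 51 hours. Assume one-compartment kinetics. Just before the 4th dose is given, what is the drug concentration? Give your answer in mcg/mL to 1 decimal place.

0.7 mcg/mL

f = (1/2)^(τ/t½) = (1/2)^(51/17) ≈ 0.1250.
C₀ = D/Vd = 25/5 ≈ 5.000 mcg/mL.
Before the 4th dose, 3 doses have been given. Superposition: Cmin = C₀·(f + f² + … + f^3).
≈ 5.000 × (0.1250 + 0.0156 + 0.0020) ≈ 5.000 × 0.1426 ≈ 0.713 mcg/mL.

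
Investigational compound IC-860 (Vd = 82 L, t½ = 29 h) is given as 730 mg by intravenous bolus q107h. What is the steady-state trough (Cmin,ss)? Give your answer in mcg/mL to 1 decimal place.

0.7 mcg/mL

k = ln2/t½ = ln2/29 ≈ 0.023902 h⁻¹; fraction remaining f = e^(−kτ) = e^(−0.023902×107) ≈ 0.0775.
At steady state, accumulation factor R = 1/(1 − e^(−kτ)) ≈ 1.0840.
Single-dose peak C₀ = D/Vd = 730/82 ≈ 8.902 mcg/mL.
Steady-state peak Cmax,ss = C₀·R ≈ 8.902 × 1.0840 ≈ 9.650 mcg/mL.
Steady-state trough Cmin,ss = Cmax,ss·f ≈ 9.650 × 0.0775 ≈ 0.748 mcg/mL.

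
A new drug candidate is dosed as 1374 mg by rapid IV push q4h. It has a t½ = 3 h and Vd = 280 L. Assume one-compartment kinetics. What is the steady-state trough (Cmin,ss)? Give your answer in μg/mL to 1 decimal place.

3.2 μg/mL

τ/t½ = 4/3 ≈ 1.3333, so fraction remaining f = (1/2)^(4/3) ≈ 0.3969.
Single-dose peak C₀ = D/Vd = 1374/280 ≈ 4.907 μg/mL.
Steady-state trough Cmin,ss = C₀·f/(1−f) ≈ 4.907 × 0.3969/0.6031 ≈ 3.229 μg/mL.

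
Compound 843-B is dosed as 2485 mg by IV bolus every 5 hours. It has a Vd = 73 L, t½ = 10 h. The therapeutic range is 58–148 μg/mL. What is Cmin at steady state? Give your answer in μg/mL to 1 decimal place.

Over one 5-h interval, 5/10 ≈ 0.5 half-lives elapse, leaving f ≈ 0.7071 of each dose.
Accumulation ratio R = 1/(1 − f) ≈ 1/0.2929 ≈ 3.4141.
Single-dose peak C₀ = D/Vd = 2485/73 ≈ 34.041 μg/mL.
Steady-state peak Cmax,ss = C₀·R ≈ 34.041 × 3.4141 ≈ 116.219 μg/mL.
Steady-state trough Cmin,ss = Cmax,ss·f ≈ 116.219 × 0.7071 ≈ 82.178 μg/mL.
Trough 82.2 μg/mL vs MEC 58 μg/mL: adequate.

82.2 μg/mL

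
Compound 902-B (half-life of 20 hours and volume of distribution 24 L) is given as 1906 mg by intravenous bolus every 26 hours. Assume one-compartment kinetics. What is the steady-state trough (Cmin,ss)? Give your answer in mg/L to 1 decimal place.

54.3 mg/L

τ/t½ = 26/20 ≈ 1.3, so fraction remaining f = (1/2)^(26/20) ≈ 0.4061.
At steady state, accumulation factor R = 1/(1 − e^(−kτ)) ≈ 1.6838.
Single-dose peak C₀ = D/Vd = 1906/24 ≈ 79.417 mg/L.
Cmax,ss = C₀/(1 − f) ≈ 79.417/0.5939 ≈ 133.721 mg/L.
One interval later, Cmin,ss = Cmax,ss·e^(−kτ) ≈ 133.721 × 0.4061 ≈ 54.304 mg/L.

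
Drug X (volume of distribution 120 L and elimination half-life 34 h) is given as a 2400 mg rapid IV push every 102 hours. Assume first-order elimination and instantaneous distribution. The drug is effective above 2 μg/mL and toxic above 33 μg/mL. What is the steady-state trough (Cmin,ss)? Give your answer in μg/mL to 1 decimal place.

The dosing interval is 3 half-lives, so f = 2^(−3) = 0.125.
Accumulation ratio R = 1/(1 − f) = 1/0.875 = 8/7.
Single-dose peak C₀ = D/Vd = 2400/120 = 20 μg/mL.
Steady-state peak Cmax,ss = C₀·R = 20 × 8/7 ≈ 22.857 μg/mL.
Steady-state trough Cmin,ss = Cmax,ss·f ≈ 22.857 × 0.125 ≈ 2.857 μg/mL.
Trough 2.9 μg/mL vs MEC 2 μg/mL: adequate.

2.9 μg/mL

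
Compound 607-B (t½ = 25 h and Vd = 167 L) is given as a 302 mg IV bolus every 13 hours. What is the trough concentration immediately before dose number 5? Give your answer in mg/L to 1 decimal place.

f = (1/2)^(τ/t½) = (1/2)^(13/25) ≈ 0.6974.
C₀ = D/Vd = 302/167 ≈ 1.808 mg/L.
Before the 5th dose, 4 doses have been given. Superposition: Cmin = C₀·(f + f² + … + f^4).
≈ 1.808 × (0.6974 + 0.4864 + 0.3392 + 0.2366) ≈ 1.808 × 1.7596 ≈ 3.181 mg/L.

3.2 mg/L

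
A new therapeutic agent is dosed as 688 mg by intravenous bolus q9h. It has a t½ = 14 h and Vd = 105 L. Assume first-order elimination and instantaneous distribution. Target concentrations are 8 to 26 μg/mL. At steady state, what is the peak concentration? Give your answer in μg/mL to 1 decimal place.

18.2 μg/mL

τ/t½ = 9/14 ≈ 0.64286, so fraction remaining f = (1/2)^(9/14) ≈ 0.6404.
Accumulation ratio R = 1/(1 − f) ≈ 1/0.3596 ≈ 2.7809.
Each bolus raises the concentration by D/Vd = 688/105 ≈ 6.552 μg/mL.
Steady-state peak Cmax,ss = C₀·R ≈ 6.552 × 2.7809 ≈ 18.220 μg/mL.
Peak 18.2 μg/mL vs MTC 26 μg/mL: below toxic threshold.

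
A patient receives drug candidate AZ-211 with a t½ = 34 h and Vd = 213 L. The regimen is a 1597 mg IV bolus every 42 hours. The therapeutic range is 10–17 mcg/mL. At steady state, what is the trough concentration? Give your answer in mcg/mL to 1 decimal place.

Over one 42-h interval, 42/34 ≈ 1.2353 half-lives elapse, leaving f ≈ 0.4248 of each dose.
Accumulation ratio R = 1/(1 − f) ≈ 1/0.5752 ≈ 1.7385.
Each bolus raises the concentration by D/Vd = 1597/213 ≈ 7.498 mcg/mL.
Cmax,ss = C₀/(1 − f) ≈ 7.498/0.5752 ≈ 13.035 mcg/mL.
One interval later, Cmin,ss = Cmax,ss·e^(−kτ) ≈ 13.035 × 0.4248 ≈ 5.537 mcg/mL.
Trough 5.5 mcg/mL vs MEC 10 mcg/mL: subtherapeutic.

5.5 mcg/mL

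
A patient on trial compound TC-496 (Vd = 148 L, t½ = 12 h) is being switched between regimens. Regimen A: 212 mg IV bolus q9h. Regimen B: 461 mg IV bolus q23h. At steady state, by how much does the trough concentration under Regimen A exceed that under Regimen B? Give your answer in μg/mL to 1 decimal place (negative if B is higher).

Regimen A: f = (1/2)^(9/12) ≈ 0.5946; Cmin,ss = (212/148)·f/(1−f) ≈ 2.101 μg/mL.
Regimen B: f = (1/2)^(23/12) ≈ 0.2649; Cmin,ss = (461/148)·f/(1−f) ≈ 1.122 μg/mL.
Difference ≈ 2.101 − 1.122 ≈ 0.979 μg/mL.

1.0 μg/mL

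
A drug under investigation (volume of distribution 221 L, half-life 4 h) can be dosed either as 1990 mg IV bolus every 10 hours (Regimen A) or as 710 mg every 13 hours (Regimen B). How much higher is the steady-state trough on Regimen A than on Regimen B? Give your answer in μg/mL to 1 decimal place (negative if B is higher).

1.6 μg/mL

Regimen A: f = (1/2)^(10/4) ≈ 0.1768; Cmin,ss = (1990/221)·f/(1−f) ≈ 1.934 μg/mL.
Regimen B: f = (1/2)^(13/4) ≈ 0.1051; Cmin,ss = (710/221)·f/(1−f) ≈ 0.377 μg/mL.
Difference ≈ 1.934 − 0.377 ≈ 1.557 μg/mL.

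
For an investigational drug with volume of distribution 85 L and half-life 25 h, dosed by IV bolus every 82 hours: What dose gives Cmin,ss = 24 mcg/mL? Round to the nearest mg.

17776 mg

τ/t½ = 82/25 ≈ 3.28, so f = (1/2)^(82/25) ≈ 0.102949.
Cmin,ss = (D/Vd)·f/(1−f), so D = Cmin,ss·Vd·(1−f)/f.
D = 24 × 85 × (1−f)/f ≈ 24 × 85 × 8.71355 ≈ 17775.64 mg.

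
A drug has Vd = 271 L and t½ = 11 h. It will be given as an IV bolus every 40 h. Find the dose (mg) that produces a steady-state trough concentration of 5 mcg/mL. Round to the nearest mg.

15495 mg

τ/t½ = 40/11 ≈ 3.6364, so f = (1/2)^(40/11) ≈ 0.080417.
Cmin,ss = (D/Vd)·f/(1−f), so D = Cmin,ss·Vd·(1−f)/f.
D = 5 × 271 × (1−f)/f ≈ 5 × 271 × 11.43518 ≈ 15494.67 mg.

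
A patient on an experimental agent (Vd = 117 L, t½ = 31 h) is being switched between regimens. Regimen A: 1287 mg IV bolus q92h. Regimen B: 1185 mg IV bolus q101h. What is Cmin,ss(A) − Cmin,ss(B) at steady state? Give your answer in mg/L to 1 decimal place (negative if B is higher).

0.4 mg/L

Regimen A: f = (1/2)^(92/31) ≈ 0.1278; Cmin,ss = (1287/117)·f/(1−f) ≈ 1.612 mg/L.
Regimen B: f = (1/2)^(101/31) ≈ 0.1045; Cmin,ss = (1185/117)·f/(1−f) ≈ 1.182 mg/L.
Difference ≈ 1.612 − 1.182 ≈ 0.430 mg/L.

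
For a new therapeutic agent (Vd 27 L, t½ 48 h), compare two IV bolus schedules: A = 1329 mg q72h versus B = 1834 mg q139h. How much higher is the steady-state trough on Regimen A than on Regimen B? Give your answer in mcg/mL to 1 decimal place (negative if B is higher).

16.4 mcg/mL

Regimen A: f = (1/2)^(72/48) ≈ 0.3536; Cmin,ss = (1329/27)·f/(1−f) ≈ 26.926 mcg/mL.
Regimen B: f = (1/2)^(139/48) ≈ 0.1344; Cmin,ss = (1834/27)·f/(1−f) ≈ 10.547 mcg/mL.
Difference ≈ 26.926 − 10.547 ≈ 16.379 mcg/mL.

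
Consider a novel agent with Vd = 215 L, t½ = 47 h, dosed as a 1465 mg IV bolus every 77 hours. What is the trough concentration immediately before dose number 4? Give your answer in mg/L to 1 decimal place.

f = (1/2)^(τ/t½) = (1/2)^(77/47) ≈ 0.3212.
C₀ = D/Vd = 1465/215 ≈ 6.814 mg/L.
Before the 4th dose, 3 doses have been given. Superposition: Cmin = C₀·(f + f² + … + f^3).
≈ 6.814 × (0.3212 + 0.1032 + 0.0331) ≈ 6.814 × 0.4575 ≈ 3.117 mg/L.

3.1 mg/L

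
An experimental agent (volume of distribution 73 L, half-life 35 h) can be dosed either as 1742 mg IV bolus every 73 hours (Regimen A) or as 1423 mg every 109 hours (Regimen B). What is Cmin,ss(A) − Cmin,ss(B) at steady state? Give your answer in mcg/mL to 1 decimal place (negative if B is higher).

Regimen A: f = (1/2)^(73/35) ≈ 0.2356; Cmin,ss = (1742/73)·f/(1−f) ≈ 7.355 mcg/mL.
Regimen B: f = (1/2)^(109/35) ≈ 0.1155; Cmin,ss = (1423/73)·f/(1−f) ≈ 2.545 mcg/mL.
Difference ≈ 7.355 − 2.545 ≈ 4.810 mcg/mL.

4.8 mcg/mL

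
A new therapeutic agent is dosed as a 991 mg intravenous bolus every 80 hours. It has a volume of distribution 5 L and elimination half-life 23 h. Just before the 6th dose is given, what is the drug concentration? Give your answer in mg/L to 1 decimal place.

19.5 mg/L

f = (1/2)^(τ/t½) = (1/2)^(80/23) ≈ 0.0897.
C₀ = D/Vd = 991/5 ≈ 198.200 mg/L.
Before the 6th dose, 5 doses have been given. Superposition: Cmin = C₀·(f + f² + … + f^5).
≈ 198.200 × (0.0897 + 0.0080 + 0.0007 + 0.0001 + 0.0000) ≈ 198.200 × 0.0985 ≈ 19.523 mg/L.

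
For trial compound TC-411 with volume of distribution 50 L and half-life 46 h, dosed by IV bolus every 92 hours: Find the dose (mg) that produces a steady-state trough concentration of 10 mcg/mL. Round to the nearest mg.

τ/t½ = 92/46 ≈ 2, so f = (1/2)^(92/46) ≈ 0.250000.
Cmin,ss = (D/Vd)·f/(1−f), so D = Cmin,ss·Vd·(1−f)/f.
D = 10 × 50 × (1−f)/f ≈ 10 × 50 × 3.00000 ≈ 1500.00 mg.

1500 mg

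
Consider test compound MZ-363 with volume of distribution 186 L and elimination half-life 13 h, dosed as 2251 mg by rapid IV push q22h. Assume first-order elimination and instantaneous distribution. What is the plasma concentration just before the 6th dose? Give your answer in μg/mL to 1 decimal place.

5.4 μg/mL

f = (1/2)^(τ/t½) = (1/2)^(22/13) ≈ 0.3094.
C₀ = D/Vd = 2251/186 ≈ 12.102 μg/mL.
Before the 6th dose, 5 doses have been given. Superposition: Cmin = C₀·(f + f² + … + f^5).
≈ 12.102 × (0.3094 + 0.0957 + 0.0296 + 0.0092 + 0.0028) ≈ 12.102 × 0.4467 ≈ 5.406 μg/mL.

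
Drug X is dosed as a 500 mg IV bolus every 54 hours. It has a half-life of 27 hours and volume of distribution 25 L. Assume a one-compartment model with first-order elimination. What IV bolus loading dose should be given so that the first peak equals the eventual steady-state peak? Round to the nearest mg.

667 mg

f = (1/2)^(54/27) ≈ 0.250000; accumulation ratio R = 1/(1−f) ≈ 1.33333.
Loading dose to hit Cmax,ss on first dose: D_load = D_maint·R ≈ 500 × 1.33333 ≈ 666.66 mg.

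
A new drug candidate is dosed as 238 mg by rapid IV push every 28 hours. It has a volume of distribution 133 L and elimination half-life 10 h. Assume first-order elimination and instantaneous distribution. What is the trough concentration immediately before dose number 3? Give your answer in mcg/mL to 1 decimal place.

f = (1/2)^(τ/t½) = (1/2)^(28/10) ≈ 0.1436.
C₀ = D/Vd = 238/133 ≈ 1.789 mcg/mL.
Before the 3rd dose, 2 doses have been given. Superposition: Cmin = C₀·(f + f²).
≈ 1.789 × (0.1436 + 0.0206) ≈ 1.789 × 0.1642 ≈ 0.294 mcg/mL.

0.3 mcg/mL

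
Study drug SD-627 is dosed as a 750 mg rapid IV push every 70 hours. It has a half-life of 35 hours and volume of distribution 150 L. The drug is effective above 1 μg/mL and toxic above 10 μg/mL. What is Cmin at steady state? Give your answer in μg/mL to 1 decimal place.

The dosing interval is 2 half-lives, so f = 2^(−2) = 0.25.
Accumulation ratio R = 1/(1 − f) = 1/0.75 = 4/3.
Single-dose peak C₀ = D/Vd = 750/150 = 5 μg/mL.
Steady-state peak Cmax,ss = C₀·R = 5 × 4/3 ≈ 6.667 μg/mL.
Steady-state trough Cmin,ss = Cmax,ss·f ≈ 6.667 × 0.25 ≈ 1.667 μg/mL.
Trough 1.7 μg/mL vs MEC 1 μg/mL: adequate.

1.7 μg/mL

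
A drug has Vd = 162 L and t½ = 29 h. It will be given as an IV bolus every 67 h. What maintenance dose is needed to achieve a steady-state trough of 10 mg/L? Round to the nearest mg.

6415 mg

τ/t½ = 67/29 ≈ 2.3103, so f = (1/2)^(67/29) ≈ 0.201612.
Cmin,ss = (D/Vd)·f/(1−f), so D = Cmin,ss·Vd·(1−f)/f.
D = 10 × 162 × (1−f)/f ≈ 10 × 162 × 3.96002 ≈ 6415.23 mg.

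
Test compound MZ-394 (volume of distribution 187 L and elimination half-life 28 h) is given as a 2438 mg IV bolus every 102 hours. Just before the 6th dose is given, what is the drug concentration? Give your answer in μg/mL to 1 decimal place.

f = (1/2)^(τ/t½) = (1/2)^(102/28) ≈ 0.0801.
C₀ = D/Vd = 2438/187 ≈ 13.037 μg/mL.
Before the 6th dose, 5 doses have been given. Superposition: Cmin = C₀·(f + f² + … + f^5).
≈ 13.037 × (0.0801 + 0.0064 + 0.0005 + 0.0000 + 0.0000) ≈ 13.037 × 0.0870 ≈ 1.134 μg/mL.

1.1 μg/mL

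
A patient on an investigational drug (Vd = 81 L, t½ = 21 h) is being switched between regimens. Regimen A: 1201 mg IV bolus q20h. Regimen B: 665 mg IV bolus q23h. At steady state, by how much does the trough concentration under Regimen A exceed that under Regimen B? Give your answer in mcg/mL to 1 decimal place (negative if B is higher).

8.6 mcg/mL

Regimen A: f = (1/2)^(20/21) ≈ 0.5168; Cmin,ss = (1201/81)·f/(1−f) ≈ 15.858 mcg/mL.
Regimen B: f = (1/2)^(23/21) ≈ 0.4681; Cmin,ss = (665/81)·f/(1−f) ≈ 7.225 mcg/mL.
Difference ≈ 15.858 − 7.225 ≈ 8.633 mcg/mL.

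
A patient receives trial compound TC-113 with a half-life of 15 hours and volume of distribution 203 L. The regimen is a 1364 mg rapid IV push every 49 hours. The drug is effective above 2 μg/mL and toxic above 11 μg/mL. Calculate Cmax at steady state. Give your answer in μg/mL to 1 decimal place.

7.5 μg/mL

Over one 49-h interval, 49/15 ≈ 3.2667 half-lives elapse, leaving f ≈ 0.1039 of each dose.
At steady state, accumulation factor R = 1/(1 − e^(−kτ)) ≈ 1.1159.
Single-dose peak C₀ = D/Vd = 1364/203 ≈ 6.719 μg/mL.
Steady-state peak Cmax,ss = C₀·R ≈ 6.719 × 1.1159 ≈ 7.498 μg/mL.
Peak 7.5 μg/mL vs MTC 11 μg/mL: below toxic threshold.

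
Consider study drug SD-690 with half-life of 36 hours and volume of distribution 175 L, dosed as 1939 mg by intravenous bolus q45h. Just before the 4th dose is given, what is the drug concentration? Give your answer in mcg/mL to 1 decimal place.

f = (1/2)^(τ/t½) = (1/2)^(45/36) ≈ 0.4204.
C₀ = D/Vd = 1939/175 ≈ 11.080 mcg/mL.
Before the 4th dose, 3 doses have been given. Superposition: Cmin = C₀·(f + f² + … + f^3).
≈ 11.080 × (0.4204 + 0.1767 + 0.0743) ≈ 11.080 × 0.6714 ≈ 7.439 mcg/mL.

7.4 mcg/mL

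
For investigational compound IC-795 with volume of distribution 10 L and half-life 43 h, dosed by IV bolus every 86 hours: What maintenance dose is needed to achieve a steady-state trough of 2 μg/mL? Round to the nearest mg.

60 mg

τ/t½ = 86/43 ≈ 2, so f = (1/2)^(86/43) ≈ 0.250000.
Cmin,ss = (D/Vd)·f/(1−f), so D = Cmin,ss·Vd·(1−f)/f.
D = 2 × 10 × (1−f)/f ≈ 2 × 10 × 3.00000 ≈ 60.00 mg.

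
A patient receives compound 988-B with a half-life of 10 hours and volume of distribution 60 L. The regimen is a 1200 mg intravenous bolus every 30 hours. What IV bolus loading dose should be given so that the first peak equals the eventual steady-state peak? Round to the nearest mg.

1371 mg

f = (1/2)^(30/10) ≈ 0.125000; accumulation ratio R = 1/(1−f) ≈ 1.14286.
Loading dose to hit Cmax,ss on first dose: D_load = D_maint·R ≈ 1200 × 1.14286 ≈ 1371.43 mg.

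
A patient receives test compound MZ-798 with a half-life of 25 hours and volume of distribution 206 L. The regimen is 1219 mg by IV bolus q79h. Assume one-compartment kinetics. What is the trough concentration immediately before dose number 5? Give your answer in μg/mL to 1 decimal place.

f = (1/2)^(τ/t½) = (1/2)^(79/25) ≈ 0.1119.
C₀ = D/Vd = 1219/206 ≈ 5.917 μg/mL.
Before the 5th dose, 4 doses have been given. Superposition: Cmin = C₀·(f + f² + … + f^4).
≈ 5.917 × (0.1119 + 0.0125 + 0.0014 + 0.0002) ≈ 5.917 × 0.1260 ≈ 0.746 μg/mL.

0.7 μg/mL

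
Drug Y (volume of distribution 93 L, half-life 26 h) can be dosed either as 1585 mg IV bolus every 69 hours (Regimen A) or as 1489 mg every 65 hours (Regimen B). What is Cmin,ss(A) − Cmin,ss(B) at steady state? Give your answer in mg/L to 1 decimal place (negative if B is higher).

Regimen A: f = (1/2)^(69/26) ≈ 0.1589; Cmin,ss = (1585/93)·f/(1−f) ≈ 3.220 mg/L.
Regimen B: f = (1/2)^(65/26) ≈ 0.1768; Cmin,ss = (1489/93)·f/(1−f) ≈ 3.439 mg/L.
Difference ≈ 3.220 − 3.439 ≈ -0.219 mg/L.

-0.2 mg/L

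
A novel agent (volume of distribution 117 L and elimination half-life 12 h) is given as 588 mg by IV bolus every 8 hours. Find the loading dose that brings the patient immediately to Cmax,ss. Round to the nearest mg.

f = (1/2)^(8/12) ≈ 0.629961; accumulation ratio R = 1/(1−f) ≈ 2.70242.
Loading dose to hit Cmax,ss on first dose: D_load = D_maint·R ≈ 588 × 2.70242 ≈ 1589.02 mg.

1589 mg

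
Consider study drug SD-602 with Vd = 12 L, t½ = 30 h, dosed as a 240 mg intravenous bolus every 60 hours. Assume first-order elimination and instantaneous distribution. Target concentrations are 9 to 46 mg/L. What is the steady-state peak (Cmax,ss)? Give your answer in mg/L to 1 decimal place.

τ = 60 h = 2 half-lives, so f = (1/2)^2 = 0.25.
At steady state, R = 1/(1 − 0.25) = 4/3.
Single-dose peak C₀ = D/Vd = 240/12 = 20 mg/L.
Steady-state peak Cmax,ss = C₀·R = 20 × 4/3 ≈ 26.667 mg/L.
Peak 26.7 mg/L vs MTC 46 mg/L: below toxic threshold.

26.7 mg/L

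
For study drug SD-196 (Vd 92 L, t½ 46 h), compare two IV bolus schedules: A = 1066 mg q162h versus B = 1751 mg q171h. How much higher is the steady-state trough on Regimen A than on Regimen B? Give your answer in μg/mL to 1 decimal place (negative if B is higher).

-0.5 μg/mL

Regimen A: f = (1/2)^(162/46) ≈ 0.0871; Cmin,ss = (1066/92)·f/(1−f) ≈ 1.106 μg/mL.
Regimen B: f = (1/2)^(171/46) ≈ 0.0760; Cmin,ss = (1751/92)·f/(1−f) ≈ 1.565 μg/mL.
Difference ≈ 1.106 − 1.565 ≈ -0.459 μg/mL.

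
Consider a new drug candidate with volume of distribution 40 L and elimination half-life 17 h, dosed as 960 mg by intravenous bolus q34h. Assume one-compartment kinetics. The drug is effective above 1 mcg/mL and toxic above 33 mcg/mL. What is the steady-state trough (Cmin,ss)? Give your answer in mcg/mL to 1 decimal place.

8.0 mcg/mL

τ = 34 h = 2 half-lives, so f = (1/2)^2 = 0.25.
Accumulation ratio R = 1/(1 − f) = 1/0.75 = 4/3.
Single-dose peak C₀ = D/Vd = 960/40 = 24 mcg/mL.
Steady-state peak Cmax,ss = C₀·R = 24 × 4/3 ≈ 32.000 mcg/mL.
Steady-state trough Cmin,ss = Cmax,ss·f ≈ 32.000 × 0.25 ≈ 8.000 mcg/mL.
Trough 8.0 mcg/mL vs MEC 1 mcg/mL: adequate.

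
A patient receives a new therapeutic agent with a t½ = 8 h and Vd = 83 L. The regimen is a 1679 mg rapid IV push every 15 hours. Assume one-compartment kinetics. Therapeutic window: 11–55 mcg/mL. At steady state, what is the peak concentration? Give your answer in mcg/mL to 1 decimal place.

k = ln2/t½ = ln2/8 ≈ 0.086643 h⁻¹; fraction remaining f = e^(−kτ) = e^(−0.086643×15) ≈ 0.2726.
At steady state, accumulation factor R = 1/(1 − e^(−kτ)) ≈ 1.3748.
Single-dose peak C₀ = D/Vd = 1679/83 ≈ 20.229 mcg/mL.
Cmax,ss = C₀/(1 − f) ≈ 20.229/0.7274 ≈ 27.810 mcg/mL.
Peak 27.8 mcg/mL vs MTC 55 mcg/mL: below toxic threshold.

27.8 mcg/mL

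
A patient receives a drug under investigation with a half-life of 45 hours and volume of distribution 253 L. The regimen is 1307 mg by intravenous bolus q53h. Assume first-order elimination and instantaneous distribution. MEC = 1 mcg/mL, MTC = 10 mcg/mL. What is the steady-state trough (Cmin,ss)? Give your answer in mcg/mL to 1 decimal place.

Over one 53-h interval, 53/45 ≈ 1.1778 half-lives elapse, leaving f ≈ 0.4420 of each dose.
At steady state, accumulation factor R = 1/(1 − e^(−kτ)) ≈ 1.7921.
Single-dose peak C₀ = D/Vd = 1307/253 ≈ 5.166 mcg/mL.
Steady-state peak Cmax,ss = C₀·R ≈ 5.166 × 1.7921 ≈ 9.258 mcg/mL.
One interval later, Cmin,ss = Cmax,ss·e^(−kτ) ≈ 9.258 × 0.4420 ≈ 4.092 mcg/mL.
Trough 4.1 mcg/mL vs MEC 1 mcg/mL: adequate.

4.1 mcg/mL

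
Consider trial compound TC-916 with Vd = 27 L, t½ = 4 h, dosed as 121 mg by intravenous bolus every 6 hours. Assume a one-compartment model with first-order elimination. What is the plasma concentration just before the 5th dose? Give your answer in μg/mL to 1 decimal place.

2.4 μg/mL

f = (1/2)^(τ/t½) = (1/2)^(6/4) ≈ 0.3536.
C₀ = D/Vd = 121/27 ≈ 4.481 μg/mL.
Before the 5th dose, 4 doses have been given. Superposition: Cmin = C₀·(f + f² + … + f^4).
≈ 4.481 × (0.3536 + 0.1250 + 0.0442 + 0.0156) ≈ 4.481 × 0.5384 ≈ 2.413 μg/mL.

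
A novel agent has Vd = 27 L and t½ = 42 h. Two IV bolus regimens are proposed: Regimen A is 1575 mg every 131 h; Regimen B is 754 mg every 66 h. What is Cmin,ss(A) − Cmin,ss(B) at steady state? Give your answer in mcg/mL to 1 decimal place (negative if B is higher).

Regimen A: f = (1/2)^(131/42) ≈ 0.1151; Cmin,ss = (1575/27)·f/(1−f) ≈ 7.587 mcg/mL.
Regimen B: f = (1/2)^(66/42) ≈ 0.3365; Cmin,ss = (754/27)·f/(1−f) ≈ 14.163 mcg/mL.
Difference ≈ 7.587 − 14.163 ≈ -6.576 mcg/mL.

-6.6 mcg/mL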